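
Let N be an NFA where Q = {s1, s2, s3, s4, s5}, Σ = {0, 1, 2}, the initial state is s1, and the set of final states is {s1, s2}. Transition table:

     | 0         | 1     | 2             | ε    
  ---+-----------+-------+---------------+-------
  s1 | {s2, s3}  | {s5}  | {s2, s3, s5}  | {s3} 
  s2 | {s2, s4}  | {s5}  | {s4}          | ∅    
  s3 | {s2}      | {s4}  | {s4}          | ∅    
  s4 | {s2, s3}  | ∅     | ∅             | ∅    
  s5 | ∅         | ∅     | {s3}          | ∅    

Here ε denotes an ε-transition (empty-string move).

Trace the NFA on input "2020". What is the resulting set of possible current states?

{s2, s3}

Start: ε-closure({s1}) = {s1, s3}.
Read '2': {s1, s3} → {s2, s3, s4, s5}.
Read '0': {s2, s3, s4, s5} → {s2, s3, s4}.
Read '2': {s2, s3, s4} → {s4}.
Read '0': {s4} → {s2, s3}.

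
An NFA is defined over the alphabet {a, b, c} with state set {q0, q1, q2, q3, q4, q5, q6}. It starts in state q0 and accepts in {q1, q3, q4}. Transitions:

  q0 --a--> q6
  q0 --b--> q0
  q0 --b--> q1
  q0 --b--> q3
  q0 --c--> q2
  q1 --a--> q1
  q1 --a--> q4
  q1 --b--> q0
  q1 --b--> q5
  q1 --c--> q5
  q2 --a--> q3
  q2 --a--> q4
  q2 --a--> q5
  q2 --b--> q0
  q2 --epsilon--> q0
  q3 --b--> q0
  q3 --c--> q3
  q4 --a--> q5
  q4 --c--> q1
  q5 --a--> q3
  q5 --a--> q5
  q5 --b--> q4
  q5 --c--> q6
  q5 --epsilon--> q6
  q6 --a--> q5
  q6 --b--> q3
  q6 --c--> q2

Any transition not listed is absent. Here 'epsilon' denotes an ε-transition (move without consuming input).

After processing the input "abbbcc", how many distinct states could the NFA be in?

Start in {q0}.
Read 'a': {q0} → {q6}.
Read 'b': {q6} → {q3}.
Read 'b': {q3} → {q0}.
Read 'b': {q0} → {q0, q1, q3}.
Read 'c': {q0, q1, q3} → {q0, q2, q3, q5, q6}.
Read 'c': {q0, q2, q3, q5, q6} → {q0, q2, q3, q6}.
That set has 4 states.

4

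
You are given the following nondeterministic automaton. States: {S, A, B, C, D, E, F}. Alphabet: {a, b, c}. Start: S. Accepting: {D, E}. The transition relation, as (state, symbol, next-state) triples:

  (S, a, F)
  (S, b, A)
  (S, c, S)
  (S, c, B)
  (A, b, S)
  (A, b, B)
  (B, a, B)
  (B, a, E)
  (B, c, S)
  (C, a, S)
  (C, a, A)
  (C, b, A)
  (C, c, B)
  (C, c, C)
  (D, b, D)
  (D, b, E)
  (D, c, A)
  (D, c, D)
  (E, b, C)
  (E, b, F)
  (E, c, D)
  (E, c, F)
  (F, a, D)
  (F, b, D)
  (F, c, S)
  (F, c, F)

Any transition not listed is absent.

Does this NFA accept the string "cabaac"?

No

Start in {S}.
Read 'c': S→{S, B}; now {S, B}.
Read 'a': S→{F}, B→{B, E}; now {B, E, F}.
Read 'b': B→∅, E→{C, F}, F→{D}; now {C, D, F}.
Read 'a': C→{S, A}, D→∅, F→{D}; now {S, A, D}.
Read 'a': S→{F}, A→∅, D→∅; now {F}.
Read 'c': F→{S, F}; now {S, F}.
The final set {S, F} contains no accepting state.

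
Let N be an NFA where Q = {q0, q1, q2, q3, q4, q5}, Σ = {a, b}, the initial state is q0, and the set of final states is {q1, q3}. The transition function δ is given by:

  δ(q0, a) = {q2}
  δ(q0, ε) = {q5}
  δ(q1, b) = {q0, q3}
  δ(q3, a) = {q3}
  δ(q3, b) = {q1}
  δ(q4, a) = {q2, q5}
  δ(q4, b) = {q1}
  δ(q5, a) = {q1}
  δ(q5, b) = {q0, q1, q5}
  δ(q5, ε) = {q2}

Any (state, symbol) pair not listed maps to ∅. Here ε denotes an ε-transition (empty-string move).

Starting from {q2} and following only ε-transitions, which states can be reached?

{q2}

Begin with {q2}.
No ε-moves leave this set, so the closure equals the set itself.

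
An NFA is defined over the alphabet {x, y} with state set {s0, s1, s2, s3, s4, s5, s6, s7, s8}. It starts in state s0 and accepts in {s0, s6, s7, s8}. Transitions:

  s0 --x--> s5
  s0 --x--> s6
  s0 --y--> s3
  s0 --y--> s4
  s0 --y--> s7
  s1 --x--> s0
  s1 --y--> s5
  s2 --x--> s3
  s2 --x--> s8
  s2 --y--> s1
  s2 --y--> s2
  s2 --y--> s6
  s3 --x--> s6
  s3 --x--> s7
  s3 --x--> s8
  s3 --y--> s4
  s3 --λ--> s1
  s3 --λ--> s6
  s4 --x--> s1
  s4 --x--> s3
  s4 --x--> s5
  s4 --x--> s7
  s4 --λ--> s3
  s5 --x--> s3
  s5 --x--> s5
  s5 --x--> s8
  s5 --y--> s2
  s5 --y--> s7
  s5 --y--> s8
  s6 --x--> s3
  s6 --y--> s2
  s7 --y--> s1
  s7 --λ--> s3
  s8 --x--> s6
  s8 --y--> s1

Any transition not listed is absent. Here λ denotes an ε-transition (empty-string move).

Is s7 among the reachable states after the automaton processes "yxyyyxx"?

Yes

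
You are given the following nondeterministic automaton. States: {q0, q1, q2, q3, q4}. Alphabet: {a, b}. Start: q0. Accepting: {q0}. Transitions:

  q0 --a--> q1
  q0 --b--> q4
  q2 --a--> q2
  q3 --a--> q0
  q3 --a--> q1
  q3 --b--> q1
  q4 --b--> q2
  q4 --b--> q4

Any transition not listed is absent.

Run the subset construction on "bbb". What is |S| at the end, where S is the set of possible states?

Start in {q0}.
Read 'b': {q0} → {q4}.
Read 'b': {q4} → {q2, q4}.
Read 'b': {q2, q4} → {q2, q4}.
That set has 2 states.

2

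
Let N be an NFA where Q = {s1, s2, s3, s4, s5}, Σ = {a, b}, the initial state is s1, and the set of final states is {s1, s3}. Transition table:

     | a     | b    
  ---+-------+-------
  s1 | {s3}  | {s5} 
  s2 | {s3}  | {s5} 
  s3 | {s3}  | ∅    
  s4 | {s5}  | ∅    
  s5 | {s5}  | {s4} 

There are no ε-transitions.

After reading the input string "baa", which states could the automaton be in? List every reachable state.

{s5}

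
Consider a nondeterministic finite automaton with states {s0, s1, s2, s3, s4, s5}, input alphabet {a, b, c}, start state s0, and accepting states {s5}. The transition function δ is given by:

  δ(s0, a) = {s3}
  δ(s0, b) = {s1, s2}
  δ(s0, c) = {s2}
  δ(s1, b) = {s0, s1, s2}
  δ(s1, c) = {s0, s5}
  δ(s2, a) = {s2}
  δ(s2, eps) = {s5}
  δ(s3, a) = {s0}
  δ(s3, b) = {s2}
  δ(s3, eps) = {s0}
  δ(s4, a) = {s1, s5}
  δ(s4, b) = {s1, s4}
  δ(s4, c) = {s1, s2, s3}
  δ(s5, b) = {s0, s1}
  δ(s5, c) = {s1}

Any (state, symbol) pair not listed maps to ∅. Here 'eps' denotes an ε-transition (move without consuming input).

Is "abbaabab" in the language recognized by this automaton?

Yes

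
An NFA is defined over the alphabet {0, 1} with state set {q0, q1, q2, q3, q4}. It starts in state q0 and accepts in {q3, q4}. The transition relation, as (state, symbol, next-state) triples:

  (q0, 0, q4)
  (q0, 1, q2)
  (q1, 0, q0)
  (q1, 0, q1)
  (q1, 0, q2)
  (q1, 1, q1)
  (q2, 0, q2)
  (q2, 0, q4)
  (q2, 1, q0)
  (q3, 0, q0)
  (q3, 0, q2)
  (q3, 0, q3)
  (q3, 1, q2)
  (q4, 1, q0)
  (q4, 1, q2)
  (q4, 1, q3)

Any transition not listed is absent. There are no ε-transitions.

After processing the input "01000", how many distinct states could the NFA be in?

Start in {q0}.
Read '0': q0→{q4}; now {q4}.
Read '1': q4→{q0, q2, q3}; now {q0, q2, q3}.
Read '0': q0→{q4}, q2→{q2, q4}, q3→{q0, q2, q3}; now {q0, q2, q3, q4}.
Read '0': q0→{q4}, q2→{q2, q4}, q3→{q0, q2, q3}, q4→∅; now {q0, q2, q3, q4}.
Read '0': q0→{q4}, q2→{q2, q4}, q3→{q0, q2, q3}, q4→∅; now {q0, q2, q3, q4}.
That set has 4 states.

4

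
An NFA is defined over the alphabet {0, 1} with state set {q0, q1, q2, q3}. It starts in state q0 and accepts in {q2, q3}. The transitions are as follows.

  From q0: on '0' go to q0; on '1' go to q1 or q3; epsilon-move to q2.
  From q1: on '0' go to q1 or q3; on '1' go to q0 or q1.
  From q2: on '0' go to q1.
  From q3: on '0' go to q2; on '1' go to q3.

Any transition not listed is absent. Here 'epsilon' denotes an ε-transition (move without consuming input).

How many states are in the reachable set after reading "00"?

4

Start: ε-closure({q0}) = {q0, q2}.
Read '0': q0→{q0}, q2→{q1}; union {q0, q1}; ε-closure = {q0, q1, q2}.
Read '0': q0→{q0}, q1→{q1, q3}, q2→{q1}; union {q0, q1, q3}; ε-closure = {q0, q1, q2, q3}.
That set has 4 states.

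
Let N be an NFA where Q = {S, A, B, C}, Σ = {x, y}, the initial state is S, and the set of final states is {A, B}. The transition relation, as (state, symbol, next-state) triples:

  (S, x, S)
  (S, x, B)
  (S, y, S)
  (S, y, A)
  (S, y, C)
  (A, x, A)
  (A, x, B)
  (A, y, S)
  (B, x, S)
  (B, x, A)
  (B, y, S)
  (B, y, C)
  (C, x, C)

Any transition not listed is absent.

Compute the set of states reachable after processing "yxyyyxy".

Start in {S}.
Read 'y': {S} → {S, A, C}.
Read 'x': {S, A, C} → {S, A, B, C}.
Read 'y': {S, A, B, C} → {S, A, C}.
Read 'y': {S, A, C} → {S, A, C}.
Read 'y': {S, A, C} → {S, A, C}.
Read 'x': {S, A, C} → {S, A, B, C}.
Read 'y': {S, A, B, C} → {S, A, C}.

{S, A, C}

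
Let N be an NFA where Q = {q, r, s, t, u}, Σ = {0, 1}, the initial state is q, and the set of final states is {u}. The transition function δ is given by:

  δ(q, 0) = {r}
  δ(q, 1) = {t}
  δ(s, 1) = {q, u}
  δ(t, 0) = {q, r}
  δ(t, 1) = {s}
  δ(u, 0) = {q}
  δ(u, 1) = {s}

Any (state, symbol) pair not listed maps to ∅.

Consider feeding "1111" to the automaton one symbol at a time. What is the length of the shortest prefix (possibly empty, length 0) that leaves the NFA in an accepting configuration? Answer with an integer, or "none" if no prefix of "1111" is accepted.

3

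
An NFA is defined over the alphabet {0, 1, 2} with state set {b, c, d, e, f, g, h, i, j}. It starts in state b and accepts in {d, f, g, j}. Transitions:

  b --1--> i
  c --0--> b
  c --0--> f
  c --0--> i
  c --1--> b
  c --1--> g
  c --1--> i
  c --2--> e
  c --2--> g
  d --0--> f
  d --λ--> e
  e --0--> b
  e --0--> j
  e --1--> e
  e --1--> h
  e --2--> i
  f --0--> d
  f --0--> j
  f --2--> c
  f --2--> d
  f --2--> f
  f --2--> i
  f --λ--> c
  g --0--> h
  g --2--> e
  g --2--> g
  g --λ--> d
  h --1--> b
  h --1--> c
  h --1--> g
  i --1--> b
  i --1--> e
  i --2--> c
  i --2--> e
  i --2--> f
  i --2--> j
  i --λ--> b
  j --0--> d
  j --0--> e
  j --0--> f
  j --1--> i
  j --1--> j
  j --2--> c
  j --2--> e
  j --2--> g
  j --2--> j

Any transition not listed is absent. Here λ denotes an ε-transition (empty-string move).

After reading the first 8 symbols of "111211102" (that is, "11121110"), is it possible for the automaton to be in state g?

No

Start in {b}.
Read '1': {b} → {b, i}.
Read '1': {b, i} → {b, e, i}.
Read '1': {b, e, i} → {b, e, h, i}.
Read '2': {b, e, h, i} → {b, c, e, f, i, j}.
Read '1': {b, c, e, f, i, j} → {b, d, e, g, h, i, j}.
Read '1': {b, d, e, g, h, i, j} → {b, c, d, e, g, h, i, j}.
Read '1': {b, c, d, e, g, h, i, j} → {b, c, d, e, g, h, i, j}.
Read '0': {b, c, d, e, g, h, i, j} → {b, c, d, e, f, h, i, j}.
State g is not in {b, c, d, e, f, h, i, j}.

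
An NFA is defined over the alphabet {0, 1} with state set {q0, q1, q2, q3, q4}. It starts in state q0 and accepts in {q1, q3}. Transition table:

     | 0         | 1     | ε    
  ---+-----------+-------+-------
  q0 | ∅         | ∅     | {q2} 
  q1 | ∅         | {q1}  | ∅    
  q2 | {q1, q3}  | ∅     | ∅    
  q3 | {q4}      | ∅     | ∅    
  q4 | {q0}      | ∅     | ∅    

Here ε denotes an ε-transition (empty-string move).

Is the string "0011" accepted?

Start: ε-closure({q0}) = {q0, q2}.
Read '0': q0→∅, q2→{q1, q3}; now {q1, q3}.
Read '0': q1→∅, q3→{q4}; now {q4}.
Read '1': q4→∅; now ∅.
The set is empty and remains empty for the remaining 1 symbol.
The final set ∅ contains no accepting state.

No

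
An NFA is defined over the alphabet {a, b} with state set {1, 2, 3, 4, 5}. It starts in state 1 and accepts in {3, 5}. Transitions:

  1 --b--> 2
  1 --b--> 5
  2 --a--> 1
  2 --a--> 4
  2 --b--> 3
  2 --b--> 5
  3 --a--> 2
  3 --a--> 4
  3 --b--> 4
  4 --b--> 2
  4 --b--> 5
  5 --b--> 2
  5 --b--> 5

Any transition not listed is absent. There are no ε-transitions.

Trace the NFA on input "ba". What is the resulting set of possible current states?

{1, 4}

Start in {1}.
Read 'b': {1} → {2, 5}.
Read 'a': {2, 5} → {1, 4}.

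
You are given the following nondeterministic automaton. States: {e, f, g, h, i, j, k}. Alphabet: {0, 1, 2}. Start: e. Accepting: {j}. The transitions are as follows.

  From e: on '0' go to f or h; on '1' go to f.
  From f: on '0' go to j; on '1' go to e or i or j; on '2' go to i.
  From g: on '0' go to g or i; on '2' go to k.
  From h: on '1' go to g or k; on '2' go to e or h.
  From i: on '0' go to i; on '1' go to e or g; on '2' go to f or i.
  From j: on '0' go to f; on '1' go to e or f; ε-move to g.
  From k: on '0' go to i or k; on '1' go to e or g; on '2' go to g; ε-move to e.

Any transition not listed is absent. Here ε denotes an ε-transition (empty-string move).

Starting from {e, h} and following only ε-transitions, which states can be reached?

{e, h}

Begin with {e, h}.
No ε-moves leave this set, so the closure equals the set itself.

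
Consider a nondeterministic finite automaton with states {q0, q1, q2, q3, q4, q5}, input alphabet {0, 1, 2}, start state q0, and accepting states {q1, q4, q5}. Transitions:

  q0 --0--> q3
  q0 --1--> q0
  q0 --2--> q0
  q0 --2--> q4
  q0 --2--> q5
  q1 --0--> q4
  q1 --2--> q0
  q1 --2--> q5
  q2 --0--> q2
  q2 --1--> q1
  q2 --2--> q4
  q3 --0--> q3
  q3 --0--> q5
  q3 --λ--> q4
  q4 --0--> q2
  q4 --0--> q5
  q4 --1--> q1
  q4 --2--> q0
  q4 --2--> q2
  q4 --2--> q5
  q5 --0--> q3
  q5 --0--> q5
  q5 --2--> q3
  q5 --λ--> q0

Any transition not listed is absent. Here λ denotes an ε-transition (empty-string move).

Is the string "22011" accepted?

Start in {q0}.
Read '2': {q0} → {q0, q4, q5}.
Read '2': {q0, q4, q5} → {q0, q2, q3, q4, q5}.
Read '0': {q0, q2, q3, q4, q5} → {q0, q2, q3, q4, q5}.
Read '1': {q0, q2, q3, q4, q5} → {q0, q1}.
Read '1': {q0, q1} → {q0}.
The final set {q0} contains no accepting state.

No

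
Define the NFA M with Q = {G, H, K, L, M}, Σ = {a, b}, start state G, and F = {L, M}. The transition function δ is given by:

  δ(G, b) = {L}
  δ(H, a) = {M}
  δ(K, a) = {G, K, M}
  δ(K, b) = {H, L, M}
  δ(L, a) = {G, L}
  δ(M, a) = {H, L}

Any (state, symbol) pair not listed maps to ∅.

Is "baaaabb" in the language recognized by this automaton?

Start in {G}.
Read 'b': G→{L}; now {L}.
Read 'a': L→{G, L}; now {G, L}.
Read 'a': G→∅, L→{G, L}; now {G, L}.
Read 'a': G→∅, L→{G, L}; now {G, L}.
Read 'a': G→∅, L→{G, L}; now {G, L}.
Read 'b': G→{L}, L→∅; now {L}.
Read 'b': L→∅; now ∅.
The final set ∅ contains no accepting state.

No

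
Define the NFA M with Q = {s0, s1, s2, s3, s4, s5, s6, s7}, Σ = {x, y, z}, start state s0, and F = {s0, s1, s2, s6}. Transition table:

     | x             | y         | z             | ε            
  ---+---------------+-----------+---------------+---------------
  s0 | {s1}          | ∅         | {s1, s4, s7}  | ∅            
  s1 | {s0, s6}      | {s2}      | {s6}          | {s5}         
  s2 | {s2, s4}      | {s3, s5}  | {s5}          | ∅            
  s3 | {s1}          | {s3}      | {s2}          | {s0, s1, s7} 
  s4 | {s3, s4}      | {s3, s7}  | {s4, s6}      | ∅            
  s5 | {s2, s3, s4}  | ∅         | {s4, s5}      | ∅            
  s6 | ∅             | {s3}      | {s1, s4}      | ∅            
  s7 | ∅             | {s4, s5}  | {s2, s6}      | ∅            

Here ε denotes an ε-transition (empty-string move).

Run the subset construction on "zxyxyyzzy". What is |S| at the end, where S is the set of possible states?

Start in {s0}.
Read 'z': {s0} → {s1, s4, s5, s7}.
Read 'x': {s1, s4, s5, s7} → {s0, s1, s2, s3, s4, s5, s6, s7}.
Read 'y': {s0, s1, s2, s3, s4, s5, s6, s7} → {s0, s1, s2, s3, s4, s5, s7}.
Read 'x': {s0, s1, s2, s3, s4, s5, s7} → {s0, s1, s2, s3, s4, s5, s6, s7}.
Read 'y': {s0, s1, s2, s3, s4, s5, s6, s7} → {s0, s1, s2, s3, s4, s5, s7}.
Read 'y': {s0, s1, s2, s3, s4, s5, s7} → {s0, s1, s2, s3, s4, s5, s7}.
Read 'z': {s0, s1, s2, s3, s4, s5, s7} → {s1, s2, s4, s5, s6, s7}.
Read 'z': {s1, s2, s4, s5, s6, s7} → {s1, s2, s4, s5, s6}.
Read 'y': {s1, s2, s4, s5, s6} → {s0, s1, s2, s3, s5, s7}.
That set has 6 states.

6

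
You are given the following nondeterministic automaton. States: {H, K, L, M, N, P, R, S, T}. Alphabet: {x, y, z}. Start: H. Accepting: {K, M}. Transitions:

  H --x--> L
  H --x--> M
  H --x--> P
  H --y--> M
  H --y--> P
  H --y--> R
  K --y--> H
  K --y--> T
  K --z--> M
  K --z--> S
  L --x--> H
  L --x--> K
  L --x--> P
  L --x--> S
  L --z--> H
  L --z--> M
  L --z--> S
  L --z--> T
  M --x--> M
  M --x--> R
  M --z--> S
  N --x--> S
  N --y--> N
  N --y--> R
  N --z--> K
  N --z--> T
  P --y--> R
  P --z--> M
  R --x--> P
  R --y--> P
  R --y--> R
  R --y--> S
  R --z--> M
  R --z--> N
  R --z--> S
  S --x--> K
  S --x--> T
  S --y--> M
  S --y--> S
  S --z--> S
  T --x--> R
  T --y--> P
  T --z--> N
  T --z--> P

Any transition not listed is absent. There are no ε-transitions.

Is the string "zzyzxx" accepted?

No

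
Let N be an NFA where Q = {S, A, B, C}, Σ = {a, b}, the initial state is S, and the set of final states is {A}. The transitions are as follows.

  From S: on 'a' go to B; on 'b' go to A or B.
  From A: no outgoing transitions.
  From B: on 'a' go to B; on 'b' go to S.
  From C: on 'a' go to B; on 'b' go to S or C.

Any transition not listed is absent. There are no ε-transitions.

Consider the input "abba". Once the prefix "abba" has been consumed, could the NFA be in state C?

No

Start in {S}.
Read 'a': {S} → {B}.
Read 'b': {B} → {S}.
Read 'b': {S} → {A, B}.
Read 'a': {A, B} → {B}.
State C is not in {B}.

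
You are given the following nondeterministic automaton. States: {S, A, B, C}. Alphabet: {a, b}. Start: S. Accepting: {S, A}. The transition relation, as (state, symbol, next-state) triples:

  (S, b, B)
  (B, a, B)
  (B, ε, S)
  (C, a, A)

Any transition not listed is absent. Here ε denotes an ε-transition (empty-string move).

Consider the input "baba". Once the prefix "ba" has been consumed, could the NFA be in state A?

Start in {S}.
Read 'b': S→{B}; union {B}; ε-closure = {S, B}.
Read 'a': S→∅, B→{B}; union {B}; ε-closure = {S, B}.
State A is not in {S, B}.

No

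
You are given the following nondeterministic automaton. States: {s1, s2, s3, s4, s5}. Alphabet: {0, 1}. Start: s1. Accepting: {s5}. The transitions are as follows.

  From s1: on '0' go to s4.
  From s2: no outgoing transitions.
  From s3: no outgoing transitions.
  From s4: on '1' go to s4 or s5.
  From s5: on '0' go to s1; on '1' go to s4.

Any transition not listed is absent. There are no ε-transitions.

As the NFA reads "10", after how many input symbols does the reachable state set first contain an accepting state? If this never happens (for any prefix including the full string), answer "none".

none

Start in {s1}.
Read '1': s1→∅; now ∅.
The set is empty and remains empty for the remaining 1 symbol.
No reachable set along the way intersects F.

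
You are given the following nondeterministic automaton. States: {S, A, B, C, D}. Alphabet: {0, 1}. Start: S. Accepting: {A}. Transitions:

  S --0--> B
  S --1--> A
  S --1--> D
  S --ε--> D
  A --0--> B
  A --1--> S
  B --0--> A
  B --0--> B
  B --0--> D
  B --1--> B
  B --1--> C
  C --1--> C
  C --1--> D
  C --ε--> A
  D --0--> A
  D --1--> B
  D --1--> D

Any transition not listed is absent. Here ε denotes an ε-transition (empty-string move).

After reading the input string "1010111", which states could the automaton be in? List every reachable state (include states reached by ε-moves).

{S, A, B, C, D}

Start: ε-closure({S}) = {S, D}.
Read '1': S→{A, D}, D→{B, D}; now {A, B, D}.
Read '0': A→{B}, B→{A, B, D}, D→{A}; now {A, B, D}.
Read '1': A→{S}, B→{B, C}, D→{B, D}; union {S, B, C, D}; ε-closure = {S, A, B, C, D}.
Read '0': S→{B}, A→{B}, B→{A, B, D}, C→∅, D→{A}; now {A, B, D}.
Read '1': A→{S}, B→{B, C}, D→{B, D}; union {S, B, C, D}; ε-closure = {S, A, B, C, D}.
Read '1': S→{A, D}, A→{S}, B→{B, C}, C→{C, D}, D→{B, D}; now {S, A, B, C, D}.
Read '1': S→{A, D}, A→{S}, B→{B, C}, C→{C, D}, D→{B, D}; now {S, A, B, C, D}.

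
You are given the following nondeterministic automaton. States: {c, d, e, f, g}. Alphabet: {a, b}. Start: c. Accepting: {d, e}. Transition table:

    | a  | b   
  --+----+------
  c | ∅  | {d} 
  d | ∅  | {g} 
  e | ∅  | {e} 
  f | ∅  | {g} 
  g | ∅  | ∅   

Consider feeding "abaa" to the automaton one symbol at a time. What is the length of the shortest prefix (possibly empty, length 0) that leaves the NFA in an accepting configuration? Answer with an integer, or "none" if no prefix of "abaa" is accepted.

none

Start in {c}.
Read 'a': {c} → ∅.
The set is empty and remains empty for the remaining 3 symbols.
No reachable set along the way intersects F.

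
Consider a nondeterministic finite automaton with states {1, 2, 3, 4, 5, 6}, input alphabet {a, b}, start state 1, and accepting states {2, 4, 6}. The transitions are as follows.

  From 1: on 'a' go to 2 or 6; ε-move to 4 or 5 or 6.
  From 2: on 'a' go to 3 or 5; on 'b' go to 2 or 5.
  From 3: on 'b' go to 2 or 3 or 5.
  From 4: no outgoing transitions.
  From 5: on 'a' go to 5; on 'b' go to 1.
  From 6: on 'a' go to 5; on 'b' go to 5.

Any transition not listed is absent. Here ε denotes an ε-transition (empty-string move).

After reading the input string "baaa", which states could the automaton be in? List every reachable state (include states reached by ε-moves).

Start: ε-closure({1}) = {1, 4, 5, 6}.
Read 'b': {1, 4, 5, 6} → {1, 4, 5, 6}.
Read 'a': {1, 4, 5, 6} → {2, 5, 6}.
Read 'a': {2, 5, 6} → {3, 5}.
Read 'a': {3, 5} → {5}.

{5}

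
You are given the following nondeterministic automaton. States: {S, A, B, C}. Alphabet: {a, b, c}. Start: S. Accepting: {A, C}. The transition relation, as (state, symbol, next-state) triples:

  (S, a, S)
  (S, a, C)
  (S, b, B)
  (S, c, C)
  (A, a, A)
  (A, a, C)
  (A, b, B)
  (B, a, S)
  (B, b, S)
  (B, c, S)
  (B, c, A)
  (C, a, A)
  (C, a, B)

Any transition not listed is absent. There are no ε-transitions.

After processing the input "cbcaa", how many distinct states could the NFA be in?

0

Start in {S}.
Read 'c': S→{C}; now {C}.
Read 'b': C→∅; now ∅.
The set is empty and remains empty for the remaining 3 symbols.
That set has 0 states.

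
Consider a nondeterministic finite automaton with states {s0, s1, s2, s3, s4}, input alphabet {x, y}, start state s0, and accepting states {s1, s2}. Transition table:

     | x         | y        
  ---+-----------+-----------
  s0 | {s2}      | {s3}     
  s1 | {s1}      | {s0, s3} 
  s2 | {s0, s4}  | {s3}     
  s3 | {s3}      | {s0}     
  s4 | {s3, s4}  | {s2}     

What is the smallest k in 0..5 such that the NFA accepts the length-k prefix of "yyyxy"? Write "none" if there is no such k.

Start in {s0}.
Read 'y': s0→{s3}; now {s3}.
Read 'y': s3→{s0}; now {s0}.
Read 'y': s0→{s3}; now {s3}.
Read 'x': s3→{s3}; now {s3}.
Read 'y': s3→{s0}; now {s0}.
No reachable set along the way intersects F.

none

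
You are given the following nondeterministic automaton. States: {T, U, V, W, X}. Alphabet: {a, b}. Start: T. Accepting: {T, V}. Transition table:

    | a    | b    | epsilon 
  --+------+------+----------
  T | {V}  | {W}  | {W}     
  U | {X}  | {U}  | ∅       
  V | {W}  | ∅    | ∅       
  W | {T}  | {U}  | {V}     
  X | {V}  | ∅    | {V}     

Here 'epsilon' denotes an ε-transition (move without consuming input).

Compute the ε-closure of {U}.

Begin with {U}.
No ε-moves leave this set, so the closure equals the set itself.

{U}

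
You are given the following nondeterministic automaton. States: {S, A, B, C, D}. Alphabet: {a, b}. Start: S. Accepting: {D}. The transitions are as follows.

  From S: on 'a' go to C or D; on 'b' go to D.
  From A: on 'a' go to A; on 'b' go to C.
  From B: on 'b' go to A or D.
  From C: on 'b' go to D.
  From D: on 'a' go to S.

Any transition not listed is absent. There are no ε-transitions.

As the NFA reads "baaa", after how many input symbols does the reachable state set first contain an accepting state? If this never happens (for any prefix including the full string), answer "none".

Start in {S}.
Read 'b': S→{D}; now {D}.
None of the earlier sets intersect F, but {D} does.

1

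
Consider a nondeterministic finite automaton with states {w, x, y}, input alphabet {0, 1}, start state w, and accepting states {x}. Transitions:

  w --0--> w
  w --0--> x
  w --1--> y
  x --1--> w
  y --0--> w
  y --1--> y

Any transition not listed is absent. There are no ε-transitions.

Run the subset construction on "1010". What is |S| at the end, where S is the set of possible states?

1

Start in {w}.
Read '1': w→{y}; now {y}.
Read '0': y→{w}; now {w}.
Read '1': w→{y}; now {y}.
Read '0': y→{w}; now {w}.
That set has 1 state.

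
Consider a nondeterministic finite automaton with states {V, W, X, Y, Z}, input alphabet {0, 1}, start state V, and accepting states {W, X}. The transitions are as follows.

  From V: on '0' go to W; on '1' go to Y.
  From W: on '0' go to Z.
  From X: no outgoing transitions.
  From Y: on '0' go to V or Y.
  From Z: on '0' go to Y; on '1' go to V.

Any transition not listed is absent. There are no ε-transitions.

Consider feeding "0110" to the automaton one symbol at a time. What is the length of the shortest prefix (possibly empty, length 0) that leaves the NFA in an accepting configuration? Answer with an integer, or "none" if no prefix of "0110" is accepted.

1

Start in {V}.
Read '0': {V} → {W}.
None of the earlier sets intersect F, but {W} does.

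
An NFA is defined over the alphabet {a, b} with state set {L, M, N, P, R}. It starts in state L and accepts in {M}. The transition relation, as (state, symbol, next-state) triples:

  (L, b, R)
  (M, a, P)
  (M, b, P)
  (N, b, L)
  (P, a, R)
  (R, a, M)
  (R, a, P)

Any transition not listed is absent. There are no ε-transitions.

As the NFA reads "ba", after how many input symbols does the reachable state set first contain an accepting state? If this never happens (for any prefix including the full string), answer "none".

2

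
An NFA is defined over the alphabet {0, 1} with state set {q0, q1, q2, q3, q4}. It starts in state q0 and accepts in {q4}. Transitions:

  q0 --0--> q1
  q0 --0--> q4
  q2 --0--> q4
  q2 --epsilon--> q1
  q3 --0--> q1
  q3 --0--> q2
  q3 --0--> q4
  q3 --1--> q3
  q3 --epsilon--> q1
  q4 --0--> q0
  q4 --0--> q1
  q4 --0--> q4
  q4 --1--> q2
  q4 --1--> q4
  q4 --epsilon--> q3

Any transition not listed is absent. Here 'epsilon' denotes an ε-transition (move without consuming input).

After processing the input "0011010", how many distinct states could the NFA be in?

5

Start in {q0}.
Read '0': {q0} → {q1, q3, q4}.
Read '0': {q1, q3, q4} → {q0, q1, q2, q3, q4}.
Read '1': {q0, q1, q2, q3, q4} → {q1, q2, q3, q4}.
Read '1': {q1, q2, q3, q4} → {q1, q2, q3, q4}.
Read '0': {q1, q2, q3, q4} → {q0, q1, q2, q3, q4}.
Read '1': {q0, q1, q2, q3, q4} → {q1, q2, q3, q4}.
Read '0': {q1, q2, q3, q4} → {q0, q1, q2, q3, q4}.
That set has 5 states.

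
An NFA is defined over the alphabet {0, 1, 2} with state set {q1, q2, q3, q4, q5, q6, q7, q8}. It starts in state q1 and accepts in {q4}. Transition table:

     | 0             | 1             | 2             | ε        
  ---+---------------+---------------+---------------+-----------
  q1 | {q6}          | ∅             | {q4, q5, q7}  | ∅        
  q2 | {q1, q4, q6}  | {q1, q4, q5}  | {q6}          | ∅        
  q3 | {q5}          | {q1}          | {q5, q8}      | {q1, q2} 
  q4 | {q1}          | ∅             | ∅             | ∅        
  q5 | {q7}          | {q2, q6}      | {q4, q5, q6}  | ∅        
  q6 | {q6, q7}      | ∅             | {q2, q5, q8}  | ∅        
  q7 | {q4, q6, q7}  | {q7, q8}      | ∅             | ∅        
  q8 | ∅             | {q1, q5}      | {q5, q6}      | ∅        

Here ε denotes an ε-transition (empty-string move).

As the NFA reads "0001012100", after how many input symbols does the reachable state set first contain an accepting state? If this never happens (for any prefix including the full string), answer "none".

Start in {q1}.
Read '0': {q1} → {q6}.
Read '0': {q6} → {q6, q7}.
Read '0': {q6, q7} → {q4, q6, q7}.
None of the earlier sets intersect F, but {q4, q6, q7} does.

3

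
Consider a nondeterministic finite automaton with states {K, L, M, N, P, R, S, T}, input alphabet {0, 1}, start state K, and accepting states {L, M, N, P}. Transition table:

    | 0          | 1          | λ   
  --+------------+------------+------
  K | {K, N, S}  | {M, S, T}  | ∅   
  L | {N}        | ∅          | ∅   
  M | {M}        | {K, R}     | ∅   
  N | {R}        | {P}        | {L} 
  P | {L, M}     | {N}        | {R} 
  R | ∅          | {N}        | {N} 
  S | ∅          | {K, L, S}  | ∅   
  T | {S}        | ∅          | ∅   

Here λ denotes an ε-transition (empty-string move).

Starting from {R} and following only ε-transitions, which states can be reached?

{L, N, R}

Begin with {R}.
ε-move R → N; add N.
ε-move N → L; add L.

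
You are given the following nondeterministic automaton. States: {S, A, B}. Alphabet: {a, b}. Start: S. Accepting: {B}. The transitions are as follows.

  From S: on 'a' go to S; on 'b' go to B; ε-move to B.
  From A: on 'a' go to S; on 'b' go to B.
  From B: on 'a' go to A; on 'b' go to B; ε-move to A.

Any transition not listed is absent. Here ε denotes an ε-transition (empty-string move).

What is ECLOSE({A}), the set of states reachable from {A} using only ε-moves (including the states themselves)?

{A}

Begin with {A}.
No ε-moves leave this set, so the closure equals the set itself.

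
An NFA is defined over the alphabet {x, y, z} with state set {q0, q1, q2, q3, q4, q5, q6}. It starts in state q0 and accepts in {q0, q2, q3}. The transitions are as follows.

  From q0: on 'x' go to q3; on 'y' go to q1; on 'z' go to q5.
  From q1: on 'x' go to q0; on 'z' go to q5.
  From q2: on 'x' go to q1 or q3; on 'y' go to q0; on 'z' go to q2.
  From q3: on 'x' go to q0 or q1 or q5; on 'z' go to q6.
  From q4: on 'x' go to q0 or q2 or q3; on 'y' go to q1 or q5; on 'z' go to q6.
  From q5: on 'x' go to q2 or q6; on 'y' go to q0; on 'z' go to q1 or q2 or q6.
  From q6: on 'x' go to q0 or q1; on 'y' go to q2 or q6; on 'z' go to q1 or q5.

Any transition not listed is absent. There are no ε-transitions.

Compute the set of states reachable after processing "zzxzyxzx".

{q0, q1, q2, q6}

Start in {q0}.
Read 'z': {q0} → {q5}.
Read 'z': {q5} → {q1, q2, q6}.
Read 'x': {q1, q2, q6} → {q0, q1, q3}.
Read 'z': {q0, q1, q3} → {q5, q6}.
Read 'y': {q5, q6} → {q0, q2, q6}.
Read 'x': {q0, q2, q6} → {q0, q1, q3}.
Read 'z': {q0, q1, q3} → {q5, q6}.
Read 'x': {q5, q6} → {q0, q1, q2, q6}.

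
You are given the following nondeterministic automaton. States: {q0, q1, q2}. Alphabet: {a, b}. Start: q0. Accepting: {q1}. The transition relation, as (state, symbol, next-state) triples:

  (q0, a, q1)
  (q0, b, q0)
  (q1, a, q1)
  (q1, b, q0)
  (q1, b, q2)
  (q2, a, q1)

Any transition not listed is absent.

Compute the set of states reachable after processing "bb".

Start in {q0}.
Read 'b': {q0} → {q0}.
Read 'b': {q0} → {q0}.

{q0}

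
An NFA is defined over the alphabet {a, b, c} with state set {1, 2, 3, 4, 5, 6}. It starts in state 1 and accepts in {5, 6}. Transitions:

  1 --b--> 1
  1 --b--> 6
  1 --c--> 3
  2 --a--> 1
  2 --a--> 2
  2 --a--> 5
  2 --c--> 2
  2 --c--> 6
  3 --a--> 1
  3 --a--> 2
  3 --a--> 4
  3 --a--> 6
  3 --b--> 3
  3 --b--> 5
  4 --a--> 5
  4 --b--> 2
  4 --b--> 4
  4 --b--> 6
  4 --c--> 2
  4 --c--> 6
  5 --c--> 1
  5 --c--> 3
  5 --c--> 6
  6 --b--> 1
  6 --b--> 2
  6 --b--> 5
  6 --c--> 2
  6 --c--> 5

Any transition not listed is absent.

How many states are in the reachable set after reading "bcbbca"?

Start in {1}.
Read 'b': {1} → {1, 6}.
Read 'c': {1, 6} → {2, 3, 5}.
Read 'b': {2, 3, 5} → {3, 5}.
Read 'b': {3, 5} → {3, 5}.
Read 'c': {3, 5} → {1, 3, 6}.
Read 'a': {1, 3, 6} → {1, 2, 4, 6}.
That set has 4 states.

4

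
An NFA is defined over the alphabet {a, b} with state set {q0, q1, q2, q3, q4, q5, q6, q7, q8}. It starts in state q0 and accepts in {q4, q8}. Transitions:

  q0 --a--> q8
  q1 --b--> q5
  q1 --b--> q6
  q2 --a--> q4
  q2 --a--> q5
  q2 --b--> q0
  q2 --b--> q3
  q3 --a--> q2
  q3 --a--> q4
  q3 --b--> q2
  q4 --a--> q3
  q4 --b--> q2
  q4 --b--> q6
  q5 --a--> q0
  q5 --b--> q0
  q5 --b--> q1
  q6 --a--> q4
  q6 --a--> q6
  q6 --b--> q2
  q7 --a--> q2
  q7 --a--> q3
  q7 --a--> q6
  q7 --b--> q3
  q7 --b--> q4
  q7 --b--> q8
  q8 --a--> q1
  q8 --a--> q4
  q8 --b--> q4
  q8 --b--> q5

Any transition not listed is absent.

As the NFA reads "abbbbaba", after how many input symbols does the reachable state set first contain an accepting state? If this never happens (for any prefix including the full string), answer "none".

1

Start in {q0}.
Read 'a': q0→{q8}; now {q8}.
None of the earlier sets intersect F, but {q8} does.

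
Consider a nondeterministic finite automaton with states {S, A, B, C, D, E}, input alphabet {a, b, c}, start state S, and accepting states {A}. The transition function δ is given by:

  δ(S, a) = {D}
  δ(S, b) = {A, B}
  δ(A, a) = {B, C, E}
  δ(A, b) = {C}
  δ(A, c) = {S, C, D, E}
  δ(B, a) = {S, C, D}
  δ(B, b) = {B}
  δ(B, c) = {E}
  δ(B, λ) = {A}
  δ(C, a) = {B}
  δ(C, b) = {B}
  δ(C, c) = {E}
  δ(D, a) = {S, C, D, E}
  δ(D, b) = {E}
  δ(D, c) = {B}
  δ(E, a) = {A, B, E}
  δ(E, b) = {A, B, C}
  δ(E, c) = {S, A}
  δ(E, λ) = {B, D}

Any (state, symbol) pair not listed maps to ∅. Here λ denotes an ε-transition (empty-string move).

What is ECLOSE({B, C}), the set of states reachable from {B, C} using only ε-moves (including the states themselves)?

{A, B, C}

Begin with {B, C}.
ε-move B → A; add A.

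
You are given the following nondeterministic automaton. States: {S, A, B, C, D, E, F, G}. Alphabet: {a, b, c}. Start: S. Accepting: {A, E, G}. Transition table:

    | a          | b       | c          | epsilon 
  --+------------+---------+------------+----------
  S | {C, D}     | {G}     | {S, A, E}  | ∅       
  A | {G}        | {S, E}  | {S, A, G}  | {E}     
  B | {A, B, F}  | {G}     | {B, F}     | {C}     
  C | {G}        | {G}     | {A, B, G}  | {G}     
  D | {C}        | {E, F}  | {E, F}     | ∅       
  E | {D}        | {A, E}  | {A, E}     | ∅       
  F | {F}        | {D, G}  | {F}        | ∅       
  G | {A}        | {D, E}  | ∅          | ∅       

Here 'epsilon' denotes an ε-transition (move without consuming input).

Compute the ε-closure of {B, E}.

Begin with {B, E}.
ε-move B → C; add C.
ε-move C → G; add G.

{B, C, E, G}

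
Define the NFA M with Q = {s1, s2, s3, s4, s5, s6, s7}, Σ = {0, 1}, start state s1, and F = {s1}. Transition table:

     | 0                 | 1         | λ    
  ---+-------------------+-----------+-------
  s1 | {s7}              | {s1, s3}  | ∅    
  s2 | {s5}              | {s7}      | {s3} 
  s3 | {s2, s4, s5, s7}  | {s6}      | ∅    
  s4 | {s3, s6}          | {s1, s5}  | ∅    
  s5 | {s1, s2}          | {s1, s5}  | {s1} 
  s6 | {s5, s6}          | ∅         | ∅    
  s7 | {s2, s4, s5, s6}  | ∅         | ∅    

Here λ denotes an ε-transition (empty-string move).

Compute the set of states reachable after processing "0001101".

{s1, s3, s5, s6, s7}

Start in {s1}.
Read '0': {s1} → {s7}.
Read '0': {s7} → {s1, s2, s3, s4, s5, s6}.
Read '0': {s1, s2, s3, s4, s5, s6} → {s1, s2, s3, s4, s5, s6, s7}.
Read '1': {s1, s2, s3, s4, s5, s6, s7} → {s1, s3, s5, s6, s7}.
Read '1': {s1, s3, s5, s6, s7} → {s1, s3, s5, s6}.
Read '0': {s1, s3, s5, s6} → {s1, s2, s3, s4, s5, s6, s7}.
Read '1': {s1, s2, s3, s4, s5, s6, s7} → {s1, s3, s5, s6, s7}.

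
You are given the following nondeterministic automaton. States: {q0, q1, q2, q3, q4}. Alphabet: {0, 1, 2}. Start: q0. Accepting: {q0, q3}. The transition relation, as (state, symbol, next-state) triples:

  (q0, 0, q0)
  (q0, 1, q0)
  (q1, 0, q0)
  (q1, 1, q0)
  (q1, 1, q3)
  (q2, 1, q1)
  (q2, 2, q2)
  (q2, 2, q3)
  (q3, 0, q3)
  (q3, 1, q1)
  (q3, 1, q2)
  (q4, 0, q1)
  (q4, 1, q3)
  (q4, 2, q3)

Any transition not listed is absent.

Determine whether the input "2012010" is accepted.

No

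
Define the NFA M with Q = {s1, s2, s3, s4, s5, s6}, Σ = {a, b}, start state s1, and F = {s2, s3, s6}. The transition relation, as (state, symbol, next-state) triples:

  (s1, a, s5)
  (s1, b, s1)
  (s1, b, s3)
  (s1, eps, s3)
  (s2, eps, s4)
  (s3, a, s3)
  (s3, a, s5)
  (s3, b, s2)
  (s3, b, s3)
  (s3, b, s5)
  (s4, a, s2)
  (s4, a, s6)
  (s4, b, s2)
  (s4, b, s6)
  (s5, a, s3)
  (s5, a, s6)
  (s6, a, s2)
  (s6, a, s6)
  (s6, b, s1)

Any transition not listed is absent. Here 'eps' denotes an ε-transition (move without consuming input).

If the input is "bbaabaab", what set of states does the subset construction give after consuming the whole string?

{s1, s2, s3, s4, s5, s6}

Start: ε-closure({s1}) = {s1, s3}.
Read 'b': s1→{s1, s3}, s3→{s2, s3, s5}; union {s1, s2, s3, s5}; ε-closure = {s1, s2, s3, s4, s5}.
Read 'b': s1→{s1, s3}, s2→∅, s3→{s2, s3, s5}, s4→{s2, s6}, s5→∅; union {s1, s2, s3, s5, s6}; ε-closure = {s1, s2, s3, s4, s5, s6}.
Read 'a': s1→{s5}, s2→∅, s3→{s3, s5}, s4→{s2, s6}, s5→{s3, s6}, s6→{s2, s6}; union {s2, s3, s5, s6}; ε-closure = {s2, s3, s4, s5, s6}.
Read 'a': s2→∅, s3→{s3, s5}, s4→{s2, s6}, s5→{s3, s6}, s6→{s2, s6}; union {s2, s3, s5, s6}; ε-closure = {s2, s3, s4, s5, s6}.
Read 'b': s2→∅, s3→{s2, s3, s5}, s4→{s2, s6}, s5→∅, s6→{s1}; union {s1, s2, s3, s5, s6}; ε-closure = {s1, s2, s3, s4, s5, s6}.
Read 'a': s1→{s5}, s2→∅, s3→{s3, s5}, s4→{s2, s6}, s5→{s3, s6}, s6→{s2, s6}; union {s2, s3, s5, s6}; ε-closure = {s2, s3, s4, s5, s6}.
Read 'a': s2→∅, s3→{s3, s5}, s4→{s2, s6}, s5→{s3, s6}, s6→{s2, s6}; union {s2, s3, s5, s6}; ε-closure = {s2, s3, s4, s5, s6}.
Read 'b': s2→∅, s3→{s2, s3, s5}, s4→{s2, s6}, s5→∅, s6→{s1}; union {s1, s2, s3, s5, s6}; ε-closure = {s1, s2, s3, s4, s5, s6}.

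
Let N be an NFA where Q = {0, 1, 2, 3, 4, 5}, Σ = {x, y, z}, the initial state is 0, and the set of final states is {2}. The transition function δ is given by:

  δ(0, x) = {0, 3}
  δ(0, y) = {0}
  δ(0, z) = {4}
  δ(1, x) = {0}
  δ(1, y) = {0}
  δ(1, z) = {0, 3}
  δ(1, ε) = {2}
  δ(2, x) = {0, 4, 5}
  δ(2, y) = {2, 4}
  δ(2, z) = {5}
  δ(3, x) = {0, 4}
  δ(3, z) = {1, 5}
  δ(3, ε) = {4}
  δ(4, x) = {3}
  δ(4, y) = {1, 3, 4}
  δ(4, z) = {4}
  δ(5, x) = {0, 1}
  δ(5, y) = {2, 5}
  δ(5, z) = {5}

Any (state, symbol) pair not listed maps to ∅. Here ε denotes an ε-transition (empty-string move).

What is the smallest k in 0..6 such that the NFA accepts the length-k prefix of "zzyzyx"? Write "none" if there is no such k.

Start in {0}.
Read 'z': {0} → {4}.
Read 'z': {4} → {4}.
Read 'y': {4} → {1, 2, 3, 4}.
None of the earlier sets intersect F, but {1, 2, 3, 4} does.

3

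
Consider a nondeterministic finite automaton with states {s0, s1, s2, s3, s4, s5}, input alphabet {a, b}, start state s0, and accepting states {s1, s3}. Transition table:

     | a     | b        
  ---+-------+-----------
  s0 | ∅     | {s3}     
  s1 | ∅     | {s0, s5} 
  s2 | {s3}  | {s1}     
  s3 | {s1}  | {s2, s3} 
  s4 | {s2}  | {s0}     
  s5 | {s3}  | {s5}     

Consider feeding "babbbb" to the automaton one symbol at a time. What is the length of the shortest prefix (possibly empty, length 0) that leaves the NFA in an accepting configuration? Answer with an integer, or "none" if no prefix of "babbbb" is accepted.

1

Start in {s0}.
Read 'b': s0→{s3}; now {s3}.
None of the earlier sets intersect F, but {s3} does.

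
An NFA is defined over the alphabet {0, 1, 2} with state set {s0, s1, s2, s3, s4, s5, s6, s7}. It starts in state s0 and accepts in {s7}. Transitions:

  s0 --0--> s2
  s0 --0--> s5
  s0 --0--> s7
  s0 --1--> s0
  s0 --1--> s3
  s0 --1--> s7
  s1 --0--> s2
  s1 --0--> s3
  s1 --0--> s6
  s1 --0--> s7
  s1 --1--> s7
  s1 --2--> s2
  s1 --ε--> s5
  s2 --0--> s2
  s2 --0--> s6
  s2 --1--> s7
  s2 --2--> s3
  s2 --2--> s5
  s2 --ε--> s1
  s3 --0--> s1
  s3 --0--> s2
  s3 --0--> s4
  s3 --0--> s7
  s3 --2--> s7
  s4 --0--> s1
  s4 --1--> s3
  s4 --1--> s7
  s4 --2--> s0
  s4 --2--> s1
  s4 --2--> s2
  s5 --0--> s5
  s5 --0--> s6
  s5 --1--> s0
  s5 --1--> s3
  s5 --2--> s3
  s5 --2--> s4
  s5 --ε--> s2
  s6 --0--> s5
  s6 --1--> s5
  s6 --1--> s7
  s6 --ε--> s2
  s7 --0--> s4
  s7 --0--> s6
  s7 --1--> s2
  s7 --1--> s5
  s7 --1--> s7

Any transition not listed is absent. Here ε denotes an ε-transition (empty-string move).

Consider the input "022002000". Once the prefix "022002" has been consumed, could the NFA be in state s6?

Start in {s0}.
Read '0': {s0} → {s1, s2, s5, s7}.
Read '2': {s1, s2, s5, s7} → {s1, s2, s3, s4, s5}.
Read '2': {s1, s2, s3, s4, s5} → {s0, s1, s2, s3, s4, s5, s7}.
Read '0': {s0, s1, s2, s3, s4, s5, s7} → {s1, s2, s3, s4, s5, s6, s7}.
Read '0': {s1, s2, s3, s4, s5, s6, s7} → {s1, s2, s3, s4, s5, s6, s7}.
Read '2': {s1, s2, s3, s4, s5, s6, s7} → {s0, s1, s2, s3, s4, s5, s7}.
State s6 is not in {s0, s1, s2, s3, s4, s5, s7}.

No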